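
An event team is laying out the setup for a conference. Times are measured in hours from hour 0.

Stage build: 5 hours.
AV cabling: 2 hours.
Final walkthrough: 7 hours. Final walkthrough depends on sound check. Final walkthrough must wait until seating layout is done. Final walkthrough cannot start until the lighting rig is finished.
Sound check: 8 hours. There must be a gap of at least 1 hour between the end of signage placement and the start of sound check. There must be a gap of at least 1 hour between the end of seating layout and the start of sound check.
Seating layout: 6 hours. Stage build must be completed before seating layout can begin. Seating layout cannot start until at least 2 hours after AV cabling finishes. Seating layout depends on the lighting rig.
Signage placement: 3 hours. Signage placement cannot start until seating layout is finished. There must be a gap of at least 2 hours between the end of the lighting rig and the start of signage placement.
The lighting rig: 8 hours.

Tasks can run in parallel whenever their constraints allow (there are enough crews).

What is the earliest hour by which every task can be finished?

33

AV cabling can start immediately at hour 0; it finishes at hour 2.
Nothing blocks the lighting rig, so it runs from hour 0 to hour 8.
Stage build can start immediately at hour 0; it finishes at hour 5.
Seating layout has to wait for stage build (finishes hour 5); AV cabling (finishes hour 2, plus 2-hour gap → hour 4); the lighting rig (finishes hour 8). The latest of these is hour 8, so seating layout runs hour 8 to 8 + 6 = hour 14.
Signage placement has to wait for seating layout (finishes hour 14); the lighting rig (finishes hour 8, plus 2-hour gap → hour 10). The latest of these is hour 14, so signage placement runs hour 14 to 14 + 3 = hour 17.
Sound check needs all of signage placement (finishes hour 17, plus 1-hour gap → hour 18); seating layout (finishes hour 14, plus 1-hour gap → hour 15). That puts its earliest start at hour 18; it finishes at 18 + 8 = hour 26.
For final walkthrough: sound check (finishes hour 26); seating layout (finishes hour 14); the lighting rig (finishes hour 8). Taking the maximum gives a start of hour 26, and it finishes at 26 + 7 = hour 33.
All tasks are finished once the last one completes. Finish times: Stage build at 5, The lighting rig at 8, AV cabling at 2, Seating layout at 14, Signage placement at 17, Sound check at 26, Final walkthrough at 33. The latest is hour 33.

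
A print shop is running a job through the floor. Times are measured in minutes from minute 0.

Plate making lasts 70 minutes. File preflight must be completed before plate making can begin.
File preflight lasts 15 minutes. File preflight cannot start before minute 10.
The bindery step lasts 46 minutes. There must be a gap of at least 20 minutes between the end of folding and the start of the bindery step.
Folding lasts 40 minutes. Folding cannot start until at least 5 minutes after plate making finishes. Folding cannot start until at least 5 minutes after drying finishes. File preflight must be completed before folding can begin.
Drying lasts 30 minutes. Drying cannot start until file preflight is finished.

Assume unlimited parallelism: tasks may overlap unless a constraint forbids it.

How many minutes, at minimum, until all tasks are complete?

206

File preflight waits on its own release at minute 10, so it starts at minute 10 and finishes at 10 + 15 = minute 25.
Drying waits on file preflight (finishes minute 25), so it starts at minute 25 and finishes at 25 + 30 = minute 55.
Plate making cannot begin until file preflight (finishes minute 25). It runs from minute 25 to 25 + 70 = minute 95.
For folding: plate making (finishes minute 95, plus 5-minute gap → minute 100); drying (finishes minute 55, plus 5-minute gap → minute 60); file preflight (finishes minute 25). Taking the maximum gives a start of minute 100, and it finishes at 100 + 40 = minute 140.
The bindery step cannot begin until folding (finishes minute 140, plus 20-minute gap → minute 160). It runs from minute 160 to 160 + 46 = minute 206.
All tasks are finished once the last one completes. Finish times: File preflight at 25, Plate making at 95, Drying at 55, Folding at 140, The bindery step at 206. The latest is minute 206.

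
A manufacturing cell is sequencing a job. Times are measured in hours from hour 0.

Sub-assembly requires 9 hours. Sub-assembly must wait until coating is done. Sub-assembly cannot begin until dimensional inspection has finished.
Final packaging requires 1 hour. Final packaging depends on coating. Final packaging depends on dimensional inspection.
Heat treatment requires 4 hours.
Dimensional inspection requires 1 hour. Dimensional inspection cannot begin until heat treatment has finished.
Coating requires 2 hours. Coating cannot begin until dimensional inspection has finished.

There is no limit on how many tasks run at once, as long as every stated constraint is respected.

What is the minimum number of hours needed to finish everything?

16

Nothing blocks heat treatment, so it runs from hour 0 to hour 4.
Dimensional inspection cannot begin until heat treatment (finishes hour 4). It runs from hour 4 to 4 + 1 = hour 5.
After dimensional inspection (finishes hour 5), coating can start at hour 5 and finishes at hour 7.
Final packaging cannot start until coating (finishes hour 7); dimensional inspection (finishes hour 5). The controlling bound is hour 7, so final packaging finishes at 7 + 1 = hour 8.
For sub-assembly: coating (finishes hour 7); dimensional inspection (finishes hour 5). Taking the maximum gives a start of hour 7, and it finishes at 7 + 9 = hour 16.
All tasks are finished once the last one completes. Finish times: Heat treatment at 4, Dimensional inspection at 5, Coating at 7, Sub-assembly at 16, Final packaging at 8. The latest is hour 16.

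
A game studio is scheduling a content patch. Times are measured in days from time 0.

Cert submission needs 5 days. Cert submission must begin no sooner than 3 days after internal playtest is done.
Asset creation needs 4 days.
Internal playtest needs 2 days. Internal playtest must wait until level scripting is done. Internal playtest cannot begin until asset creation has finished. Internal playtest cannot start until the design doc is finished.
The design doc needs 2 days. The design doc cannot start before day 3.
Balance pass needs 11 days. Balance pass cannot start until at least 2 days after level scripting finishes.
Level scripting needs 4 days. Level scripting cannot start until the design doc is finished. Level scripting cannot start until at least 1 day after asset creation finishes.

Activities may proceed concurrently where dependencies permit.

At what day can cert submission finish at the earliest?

19

Nothing blocks asset creation, so it runs from day 0 to day 4.
After its own release at day 3, the design doc can start at day 3 and finishes at day 5.
For level scripting: the design doc (finishes day 5); asset creation (finishes day 4, plus 1-day gap → day 5). Taking the maximum gives a start of day 5, and it finishes at 5 + 4 = day 9.
Internal playtest cannot start until level scripting (finishes day 9); asset creation (finishes day 4); the design doc (finishes day 5). The controlling bound is day 9, so internal playtest finishes at 9 + 2 = day 11.
Cert submission waits on internal playtest (finishes day 11, plus 3-day gap → day 14), so it starts at day 14 and finishes at 14 + 5 = day 19.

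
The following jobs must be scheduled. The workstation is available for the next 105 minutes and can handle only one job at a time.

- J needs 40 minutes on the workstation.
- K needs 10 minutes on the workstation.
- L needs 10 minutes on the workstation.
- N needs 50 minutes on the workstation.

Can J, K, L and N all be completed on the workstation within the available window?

Running back to back, the jobs need 40 + 10 + 10 + 50 = 110 minutes on the workstation.
Since 110 > 105, they cannot all fit.

No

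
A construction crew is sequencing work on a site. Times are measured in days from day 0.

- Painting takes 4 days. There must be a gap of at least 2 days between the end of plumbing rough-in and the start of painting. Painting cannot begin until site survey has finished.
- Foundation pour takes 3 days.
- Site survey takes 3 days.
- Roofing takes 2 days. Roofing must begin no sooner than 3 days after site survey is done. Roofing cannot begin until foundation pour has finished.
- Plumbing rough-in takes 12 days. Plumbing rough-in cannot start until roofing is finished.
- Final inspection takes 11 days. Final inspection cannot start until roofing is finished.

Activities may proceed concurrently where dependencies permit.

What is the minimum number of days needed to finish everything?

Foundation pour has no prerequisites, so it starts at day 0 and finishes at day 3.
Site survey can start immediately at day 0; it finishes at day 3.
Roofing needs all of site survey (finishes day 3, plus 3-day gap → day 6); foundation pour (finishes day 3). That puts its earliest start at day 6; it finishes at 6 + 2 = day 8.
After roofing (finishes day 8), final inspection can start at day 8 and finishes at day 19.
Plumbing rough-in waits on roofing (finishes day 8), so it starts at day 8 and finishes at 8 + 12 = day 20.
Painting needs all of plumbing rough-in (finishes day 20, plus 2-day gap → day 22); site survey (finishes day 3). That puts its earliest start at day 22; it finishes at 22 + 4 = day 26.
All tasks are finished once the last one completes. Finish times: Site survey at 3, Foundation pour at 3, Roofing at 8, Plumbing rough-in at 20, Painting at 26, Final inspection at 19. The latest is day 26.

26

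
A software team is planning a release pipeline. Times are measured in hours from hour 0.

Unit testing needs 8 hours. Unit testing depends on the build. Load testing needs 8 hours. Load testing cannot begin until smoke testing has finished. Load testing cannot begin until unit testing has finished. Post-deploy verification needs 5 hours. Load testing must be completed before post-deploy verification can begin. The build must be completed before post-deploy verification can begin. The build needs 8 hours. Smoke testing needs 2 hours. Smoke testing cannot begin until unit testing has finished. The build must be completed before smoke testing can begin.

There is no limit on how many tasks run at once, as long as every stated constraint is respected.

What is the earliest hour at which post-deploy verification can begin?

26

Nothing blocks the build, so it runs from hour 0 to hour 8.
Unit testing waits on the build (finishes hour 8), so it starts at hour 8 and finishes at 8 + 8 = hour 16.
For smoke testing: unit testing (finishes hour 16); the build (finishes hour 8). Taking the maximum gives a start of hour 16, and it finishes at 16 + 2 = hour 18.
Load testing needs all of smoke testing (finishes hour 18); unit testing (finishes hour 16). That puts its earliest start at hour 18; it finishes at 18 + 8 = hour 26.
Post-deploy verification waits on load testing (finishes hour 26); the build (finishes hour 8). The latest of these is hour 26, which is the earliest post-deploy verification can start.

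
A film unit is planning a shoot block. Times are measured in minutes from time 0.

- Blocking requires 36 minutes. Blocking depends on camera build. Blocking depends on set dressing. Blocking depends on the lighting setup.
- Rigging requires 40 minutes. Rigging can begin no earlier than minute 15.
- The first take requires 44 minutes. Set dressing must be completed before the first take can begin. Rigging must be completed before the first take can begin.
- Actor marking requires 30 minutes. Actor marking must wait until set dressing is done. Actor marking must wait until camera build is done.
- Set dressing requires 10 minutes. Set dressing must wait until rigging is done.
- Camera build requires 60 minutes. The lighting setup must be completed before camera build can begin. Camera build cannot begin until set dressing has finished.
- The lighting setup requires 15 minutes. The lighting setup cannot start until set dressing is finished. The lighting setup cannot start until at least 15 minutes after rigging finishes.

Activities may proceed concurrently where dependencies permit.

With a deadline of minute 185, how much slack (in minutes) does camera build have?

4

Rigging waits on its own release at minute 15, so it starts at minute 15 and finishes at 15 + 40 = minute 55.
Set dressing waits on rigging (finishes minute 55), so it starts at minute 55 and finishes at 55 + 10 = minute 65.
The lighting setup needs all of set dressing (finishes minute 65); rigging (finishes minute 55, plus 15-minute gap → minute 70). That puts its earliest start at minute 70; it finishes at 70 + 15 = minute 85.
For camera build: the lighting setup (finishes minute 85); set dressing (finishes minute 65). Taking the maximum gives a start of minute 85, and it finishes at 85 + 60 = minute 145.

Working backward from the deadline:
Blocking must finish by minute 185; it takes 36 minutes, so it must start by 185 − 36 = minute 149.
Nothing follows actor marking; the deadline of minute 185 is its only limit. It must start by 185 − 30 = minute 155.
For camera build: blocking (must start by minute 149); actor marking (must start by minute 155). The most restrictive is minute 149; with a 60-minute duration, camera build must start by minute 89.
So camera build can start as early as minute 85 and as late as minute 89, giving 89 − 85 = 4 minutes of slack.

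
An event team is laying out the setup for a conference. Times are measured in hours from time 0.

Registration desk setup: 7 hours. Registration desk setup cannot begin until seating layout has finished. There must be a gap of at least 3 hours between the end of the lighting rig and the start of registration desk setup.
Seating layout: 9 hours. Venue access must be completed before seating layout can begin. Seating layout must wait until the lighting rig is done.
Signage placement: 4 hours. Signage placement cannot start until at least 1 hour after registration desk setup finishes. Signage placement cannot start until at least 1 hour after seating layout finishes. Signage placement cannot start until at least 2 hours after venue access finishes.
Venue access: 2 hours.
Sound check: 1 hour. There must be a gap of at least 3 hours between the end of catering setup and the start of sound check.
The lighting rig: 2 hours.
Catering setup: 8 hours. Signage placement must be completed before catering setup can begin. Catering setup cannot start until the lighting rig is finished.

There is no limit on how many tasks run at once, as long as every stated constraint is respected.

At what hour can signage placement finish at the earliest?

Nothing blocks the lighting rig, so it runs from hour 0 to hour 2.
Venue access has no prerequisites, so it starts at hour 0 and finishes at hour 2.
Seating layout has to wait for venue access (finishes hour 2); the lighting rig (finishes hour 2). The latest of these is hour 2, so seating layout runs hour 2 to 2 + 9 = hour 11.
Registration desk setup has to wait for seating layout (finishes hour 11); the lighting rig (finishes hour 2, plus 3-hour gap → hour 5). The latest of these is hour 11, so registration desk setup runs hour 11 to 11 + 7 = hour 18.
Signage placement has to wait for registration desk setup (finishes hour 18, plus 1-hour gap → hour 19); seating layout (finishes hour 11, plus 1-hour gap → hour 12); venue access (finishes hour 2, plus 2-hour gap → hour 4). The latest of these is hour 19, so signage placement runs hour 19 to 19 + 4 = hour 23.

23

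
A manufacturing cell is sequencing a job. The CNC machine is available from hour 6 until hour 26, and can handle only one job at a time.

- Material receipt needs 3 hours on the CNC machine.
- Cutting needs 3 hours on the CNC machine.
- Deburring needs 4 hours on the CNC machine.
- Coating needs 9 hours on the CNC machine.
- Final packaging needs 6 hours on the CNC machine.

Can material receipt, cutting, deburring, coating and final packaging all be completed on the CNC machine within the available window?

The CNC machine window is 26 − 6 = 20 hours.
Running back to back, the jobs need 3 + 3 + 4 + 9 + 6 = 25 hours on the CNC machine.
Since 25 > 20, they cannot all fit.

No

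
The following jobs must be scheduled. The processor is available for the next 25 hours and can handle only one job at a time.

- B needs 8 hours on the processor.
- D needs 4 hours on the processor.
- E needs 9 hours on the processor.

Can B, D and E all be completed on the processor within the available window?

Yes

Running back to back, the jobs need 8 + 4 + 9 = 21 hours on the processor.
Since 21 ≤ 25, they fit within the window.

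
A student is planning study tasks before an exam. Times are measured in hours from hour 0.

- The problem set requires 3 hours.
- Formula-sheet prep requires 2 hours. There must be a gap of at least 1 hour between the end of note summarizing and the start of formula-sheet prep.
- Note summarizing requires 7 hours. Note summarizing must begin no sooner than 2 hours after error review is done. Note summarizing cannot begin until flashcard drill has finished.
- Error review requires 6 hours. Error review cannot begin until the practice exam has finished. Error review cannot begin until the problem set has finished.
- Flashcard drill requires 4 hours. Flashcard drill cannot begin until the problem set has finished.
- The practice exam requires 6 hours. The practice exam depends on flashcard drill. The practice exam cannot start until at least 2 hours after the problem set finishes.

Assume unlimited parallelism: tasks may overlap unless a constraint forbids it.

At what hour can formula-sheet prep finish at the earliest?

31

The problem set has no prerequisites, so it starts at hour 0 and finishes at hour 3.
After the problem set (finishes hour 3), flashcard drill can start at hour 3 and finishes at hour 7.
The practice exam has to wait for flashcard drill (finishes hour 7); the problem set (finishes hour 3, plus 2-hour gap → hour 5). The latest of these is hour 7, so the practice exam runs hour 7 to 7 + 6 = hour 13.
For error review: the practice exam (finishes hour 13); the problem set (finishes hour 3). Taking the maximum gives a start of hour 13, and it finishes at 13 + 6 = hour 19.
Note summarizing has to wait for error review (finishes hour 19, plus 2-hour gap → hour 21); flashcard drill (finishes hour 7). The latest of these is hour 21, so note summarizing runs hour 21 to 21 + 7 = hour 28.
Formula-sheet prep cannot begin until note summarizing (finishes hour 28, plus 1-hour gap → hour 29). It runs from hour 29 to 29 + 2 = hour 31.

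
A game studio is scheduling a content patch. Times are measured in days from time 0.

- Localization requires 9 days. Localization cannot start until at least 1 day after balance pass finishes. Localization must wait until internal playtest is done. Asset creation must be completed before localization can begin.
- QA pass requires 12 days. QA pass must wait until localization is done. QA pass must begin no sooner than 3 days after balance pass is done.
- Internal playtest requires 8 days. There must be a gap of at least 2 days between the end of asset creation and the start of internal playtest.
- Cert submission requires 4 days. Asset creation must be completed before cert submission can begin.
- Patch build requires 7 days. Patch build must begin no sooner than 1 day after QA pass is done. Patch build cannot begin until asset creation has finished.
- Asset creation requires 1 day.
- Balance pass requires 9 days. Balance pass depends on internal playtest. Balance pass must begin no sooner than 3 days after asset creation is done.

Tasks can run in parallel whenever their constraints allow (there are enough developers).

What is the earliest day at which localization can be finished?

30

Nothing blocks asset creation, so it runs from day 0 to day 1.
Internal playtest cannot begin until asset creation (finishes day 1, plus 2-day gap → day 3). It runs from day 3 to 3 + 8 = day 11.
Balance pass needs all of internal playtest (finishes day 11); asset creation (finishes day 1, plus 3-day gap → day 4). That puts its earliest start at day 11; it finishes at 11 + 9 = day 20.
For localization: balance pass (finishes day 20, plus 1-day gap → day 21); internal playtest (finishes day 11); asset creation (finishes day 1). Taking the maximum gives a start of day 21, and it finishes at 21 + 9 = day 30.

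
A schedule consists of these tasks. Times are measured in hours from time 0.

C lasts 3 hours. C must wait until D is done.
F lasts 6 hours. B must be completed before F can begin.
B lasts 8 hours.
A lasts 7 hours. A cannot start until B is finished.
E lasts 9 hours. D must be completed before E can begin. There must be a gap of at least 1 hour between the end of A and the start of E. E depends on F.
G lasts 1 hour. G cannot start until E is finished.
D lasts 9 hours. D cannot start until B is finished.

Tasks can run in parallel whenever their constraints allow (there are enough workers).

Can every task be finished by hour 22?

B can start immediately at hour 0; it finishes at hour 8.
After B (finishes hour 8), F can start at hour 8 and finishes at hour 14.
D waits on B (finishes hour 8), so it starts at hour 8 and finishes at 8 + 9 = hour 17.
After D (finishes hour 17), C can start at hour 17 and finishes at hour 20.
After B (finishes hour 8), A can start at hour 8 and finishes at hour 15.
For E: D (finishes hour 17); A (finishes hour 15, plus 1-hour gap → hour 16); F (finishes hour 14). Taking the maximum gives a start of hour 17, and it finishes at 17 + 9 = hour 26.
G waits on E (finishes hour 26), so it starts at hour 26 and finishes at 26 + 1 = hour 27.
The earliest everything can be done is hour 27, which is after the deadline of 22, so it is not possible.

No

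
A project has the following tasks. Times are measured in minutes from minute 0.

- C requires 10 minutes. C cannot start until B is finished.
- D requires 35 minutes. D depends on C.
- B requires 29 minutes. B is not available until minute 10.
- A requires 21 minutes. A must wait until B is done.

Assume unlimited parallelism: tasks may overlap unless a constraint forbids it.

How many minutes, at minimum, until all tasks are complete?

B cannot begin until its own release at minute 10. It runs from minute 10 to 10 + 29 = minute 39.
C cannot begin until B (finishes minute 39). It runs from minute 39 to 39 + 10 = minute 49.
D cannot begin until C (finishes minute 49). It runs from minute 49 to 49 + 35 = minute 84.
A cannot begin until B (finishes minute 39). It runs from minute 39 to 39 + 21 = minute 60.
All tasks are finished once the last one completes. Finish times: A at 60, B at 39, C at 49, D at 84. The latest is minute 84.

84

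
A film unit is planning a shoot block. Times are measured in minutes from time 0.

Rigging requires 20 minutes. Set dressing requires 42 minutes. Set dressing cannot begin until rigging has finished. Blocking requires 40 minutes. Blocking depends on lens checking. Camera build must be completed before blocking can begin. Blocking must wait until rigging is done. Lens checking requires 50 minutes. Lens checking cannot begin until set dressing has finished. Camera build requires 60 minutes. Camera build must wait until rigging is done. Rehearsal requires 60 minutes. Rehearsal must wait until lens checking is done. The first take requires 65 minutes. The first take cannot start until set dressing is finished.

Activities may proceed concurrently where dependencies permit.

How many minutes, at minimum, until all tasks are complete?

Rigging has no prerequisites, so it starts at minute 0 and finishes at minute 20.
Camera build waits on rigging (finishes minute 20), so it starts at minute 20 and finishes at 20 + 60 = minute 80.
Set dressing waits on rigging (finishes minute 20), so it starts at minute 20 and finishes at 20 + 42 = minute 62.
After set dressing (finishes minute 62), the first take can start at minute 62 and finishes at minute 127.
Lens checking cannot begin until set dressing (finishes minute 62). It runs from minute 62 to 62 + 50 = minute 112.
Rehearsal waits on lens checking (finishes minute 112), so it starts at minute 112 and finishes at 112 + 60 = minute 172.
Blocking has to wait for lens checking (finishes minute 112); camera build (finishes minute 80); rigging (finishes minute 20). The latest of these is minute 112, so blocking runs minute 112 to 112 + 40 = minute 152.
All tasks are finished once the last one completes. Finish times: Rigging at 20, Set dressing at 62, Camera build at 80, Lens checking at 112, Blocking at 152, Rehearsal at 172, The first take at 127. The latest is minute 172.

172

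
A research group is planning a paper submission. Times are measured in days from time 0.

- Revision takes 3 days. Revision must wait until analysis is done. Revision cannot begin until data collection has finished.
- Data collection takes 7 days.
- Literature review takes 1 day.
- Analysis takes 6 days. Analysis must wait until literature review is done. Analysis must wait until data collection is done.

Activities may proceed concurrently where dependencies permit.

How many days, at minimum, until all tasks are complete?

16

Nothing blocks data collection, so it runs from day 0 to day 7.
Nothing blocks literature review, so it runs from day 0 to day 1.
Analysis cannot start until literature review (finishes day 1); data collection (finishes day 7). The controlling bound is day 7, so analysis finishes at 7 + 6 = day 13.
Revision cannot start until analysis (finishes day 13); data collection (finishes day 7). The controlling bound is day 13, so revision finishes at 13 + 3 = day 16.
All tasks are finished once the last one completes. Finish times: Literature review at 1, Data collection at 7, Analysis at 13, Revision at 16. The latest is day 16.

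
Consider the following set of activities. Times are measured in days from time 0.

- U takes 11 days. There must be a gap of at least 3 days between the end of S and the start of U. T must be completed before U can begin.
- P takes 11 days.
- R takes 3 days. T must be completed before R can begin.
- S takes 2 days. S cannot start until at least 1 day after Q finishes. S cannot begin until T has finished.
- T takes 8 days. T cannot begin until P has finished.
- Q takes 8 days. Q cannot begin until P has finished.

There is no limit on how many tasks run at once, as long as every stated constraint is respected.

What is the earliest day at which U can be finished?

36

P can start immediately at day 0; it finishes at day 11.
T waits on P (finishes day 11), so it starts at day 11 and finishes at 11 + 8 = day 19.
Q waits on P (finishes day 11), so it starts at day 11 and finishes at 11 + 8 = day 19.
S needs all of Q (finishes day 19, plus 1-day gap → day 20); T (finishes day 19). That puts its earliest start at day 20; it finishes at 20 + 2 = day 22.
U cannot start until S (finishes day 22, plus 3-day gap → day 25); T (finishes day 19). The controlling bound is day 25, so U finishes at 25 + 11 = day 36.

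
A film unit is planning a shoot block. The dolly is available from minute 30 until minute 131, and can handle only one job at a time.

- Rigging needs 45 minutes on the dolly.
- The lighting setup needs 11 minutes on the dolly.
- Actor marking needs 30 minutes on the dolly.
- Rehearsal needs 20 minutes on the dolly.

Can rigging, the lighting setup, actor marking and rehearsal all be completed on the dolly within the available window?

No

The dolly window is 131 − 30 = 101 minutes.
Running back to back, the jobs need 45 + 11 + 30 + 20 = 106 minutes on the dolly.
Since 106 > 101, they cannot all fit.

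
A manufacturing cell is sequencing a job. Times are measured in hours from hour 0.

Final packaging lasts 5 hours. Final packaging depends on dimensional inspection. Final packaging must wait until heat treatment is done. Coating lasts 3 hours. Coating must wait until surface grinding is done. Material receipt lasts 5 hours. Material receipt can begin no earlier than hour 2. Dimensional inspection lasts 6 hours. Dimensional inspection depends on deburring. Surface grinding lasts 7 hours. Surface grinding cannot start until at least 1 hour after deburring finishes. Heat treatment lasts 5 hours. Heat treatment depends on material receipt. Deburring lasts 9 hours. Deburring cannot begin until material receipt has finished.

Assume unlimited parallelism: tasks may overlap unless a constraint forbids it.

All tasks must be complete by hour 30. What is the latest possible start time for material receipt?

5

To finish by hour 30, coating (duration 3) must start no later than hour 27.
Since coating (must start by hour 27) depends on it, surface grinding must finish by hour 27. Backing off its 7-hour duration gives a latest start of hour 20.
Final packaging has no dependents, so it just needs to finish by hour 30. Starting by 30 − 5 = hour 25 achieves that.
Dimensional inspection feeds into final packaging (must start by hour 25); so dimensional inspection must finish by hour 25 and therefore start by hour 19.
Deburring feeds surface grinding (must start by hour 20, minus 1-hour gap → hour 19); dimensional inspection (must start by hour 19). Taking the minimum, deburring must finish by hour 19 and start by 19 − 9 = hour 10.
Since final packaging (must start by hour 25) depends on it, heat treatment must finish by hour 25. Backing off its 5-hour duration gives a latest start of hour 20.
Material receipt must finish in time for deburring (must start by hour 10); heat treatment (must start by hour 20). The tightest is hour 10, so material receipt must start by 10 − 5 = hour 5.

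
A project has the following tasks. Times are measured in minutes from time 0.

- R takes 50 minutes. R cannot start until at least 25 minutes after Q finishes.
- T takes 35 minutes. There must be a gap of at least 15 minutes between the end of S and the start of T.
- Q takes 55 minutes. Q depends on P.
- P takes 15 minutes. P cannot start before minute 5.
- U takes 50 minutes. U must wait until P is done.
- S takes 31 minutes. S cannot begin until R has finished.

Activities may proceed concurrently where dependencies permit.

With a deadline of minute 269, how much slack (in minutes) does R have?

P cannot begin until its own release at minute 5. It runs from minute 5 to 5 + 15 = minute 20.
After P (finishes minute 20), Q can start at minute 20 and finishes at minute 75.
R waits on Q (finishes minute 75, plus 25-minute gap → minute 100), so it starts at minute 100 and finishes at 100 + 50 = minute 150.

Working backward from the deadline:
Nothing follows T; the deadline of minute 269 is its only limit. It must start by 269 − 35 = minute 234.
S has to be done before T (must start by minute 234, minus 15-minute gap → minute 219). That means finishing by minute 219, i.e. starting by 219 − 31 = minute 188.
Since S (must start by minute 188) depends on it, R must finish by minute 188. Backing off its 50-minute duration gives a latest start of minute 138.
So R can start as early as minute 100 and as late as minute 138, giving 138 − 100 = 38 minutes of slack.

38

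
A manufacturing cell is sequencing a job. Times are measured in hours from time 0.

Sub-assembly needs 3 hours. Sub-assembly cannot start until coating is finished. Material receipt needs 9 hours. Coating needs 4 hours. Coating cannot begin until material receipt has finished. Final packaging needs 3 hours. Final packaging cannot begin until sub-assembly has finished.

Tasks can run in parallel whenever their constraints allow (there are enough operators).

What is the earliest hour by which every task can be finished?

Material receipt can start immediately at hour 0; it finishes at hour 9.
Coating waits on material receipt (finishes hour 9), so it starts at hour 9 and finishes at 9 + 4 = hour 13.
Sub-assembly waits on coating (finishes hour 13), so it starts at hour 13 and finishes at 13 + 3 = hour 16.
Final packaging waits on sub-assembly (finishes hour 16), so it starts at hour 16 and finishes at 16 + 3 = hour 19.
All tasks are finished once the last one completes. Finish times: Material receipt at 9, Coating at 13, Sub-assembly at 16, Final packaging at 19. The latest is hour 19.

19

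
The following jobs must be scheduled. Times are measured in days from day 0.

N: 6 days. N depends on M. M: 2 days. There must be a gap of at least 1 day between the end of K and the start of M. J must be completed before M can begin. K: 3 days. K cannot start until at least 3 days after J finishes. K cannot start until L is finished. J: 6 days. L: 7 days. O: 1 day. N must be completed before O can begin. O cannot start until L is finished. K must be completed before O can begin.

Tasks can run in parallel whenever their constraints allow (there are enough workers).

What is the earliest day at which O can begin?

21

L has no prerequisites, so it starts at day 0 and finishes at day 7.
J can start immediately at day 0; it finishes at day 6.
K cannot start until J (finishes day 6, plus 3-day gap → day 9); L (finishes day 7). The controlling bound is day 9, so K finishes at 9 + 3 = day 12.
M needs all of K (finishes day 12, plus 1-day gap → day 13); J (finishes day 6). That puts its earliest start at day 13; it finishes at 13 + 2 = day 15.
N waits on M (finishes day 15), so it starts at day 15 and finishes at 15 + 6 = day 21.
O waits on N (finishes day 21); L (finishes day 7); K (finishes day 12). The latest of these is day 21, which is the earliest O can start.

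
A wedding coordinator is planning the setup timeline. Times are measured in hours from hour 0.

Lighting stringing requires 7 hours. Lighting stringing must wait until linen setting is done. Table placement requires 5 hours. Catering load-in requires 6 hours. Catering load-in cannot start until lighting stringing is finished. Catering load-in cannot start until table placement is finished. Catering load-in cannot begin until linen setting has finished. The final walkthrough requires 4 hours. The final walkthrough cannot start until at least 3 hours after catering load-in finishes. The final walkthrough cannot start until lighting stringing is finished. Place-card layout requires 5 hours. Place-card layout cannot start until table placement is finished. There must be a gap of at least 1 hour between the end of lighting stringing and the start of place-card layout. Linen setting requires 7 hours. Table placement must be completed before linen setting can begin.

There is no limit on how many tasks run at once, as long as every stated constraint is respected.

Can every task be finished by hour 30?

No

Table placement has no prerequisites, so it starts at hour 0 and finishes at hour 5.
Linen setting waits on table placement (finishes hour 5), so it starts at hour 5 and finishes at 5 + 7 = hour 12.
Lighting stringing cannot begin until linen setting (finishes hour 12). It runs from hour 12 to 12 + 7 = hour 19.
Place-card layout has to wait for table placement (finishes hour 5); lighting stringing (finishes hour 19, plus 1-hour gap → hour 20). The latest of these is hour 20, so place-card layout runs hour 20 to 20 + 5 = hour 25.
Catering load-in cannot start until lighting stringing (finishes hour 19); table placement (finishes hour 5); linen setting (finishes hour 12). The controlling bound is hour 19, so catering load-in finishes at 19 + 6 = hour 25.
The final walkthrough has to wait for catering load-in (finishes hour 25, plus 3-hour gap → hour 28); lighting stringing (finishes hour 19). The latest of these is hour 28, so the final walkthrough runs hour 28 to 28 + 4 = hour 32.
The earliest everything can be done is hour 32, which is after the deadline of 30, so it is not possible.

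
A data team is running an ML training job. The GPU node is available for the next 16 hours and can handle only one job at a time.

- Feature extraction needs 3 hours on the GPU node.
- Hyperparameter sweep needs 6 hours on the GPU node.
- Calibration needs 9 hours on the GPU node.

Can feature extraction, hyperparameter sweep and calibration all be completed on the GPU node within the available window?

No

Running back to back, the jobs need 3 + 6 + 9 = 18 hours on the GPU node.
Since 18 > 16, they cannot all fit.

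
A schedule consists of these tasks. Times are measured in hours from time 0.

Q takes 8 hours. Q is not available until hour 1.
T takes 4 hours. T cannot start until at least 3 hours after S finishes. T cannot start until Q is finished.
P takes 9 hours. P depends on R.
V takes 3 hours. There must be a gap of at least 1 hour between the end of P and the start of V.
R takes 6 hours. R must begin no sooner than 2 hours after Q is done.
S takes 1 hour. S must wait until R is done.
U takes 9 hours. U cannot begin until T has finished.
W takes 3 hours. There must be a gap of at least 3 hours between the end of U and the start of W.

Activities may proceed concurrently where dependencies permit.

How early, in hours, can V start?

27

Q cannot begin until its own release at hour 1. It runs from hour 1 to 1 + 8 = hour 9.
R waits on Q (finishes hour 9, plus 2-hour gap → hour 11), so it starts at hour 11 and finishes at 11 + 6 = hour 17.
P waits on R (finishes hour 17), so it starts at hour 17 and finishes at 17 + 9 = hour 26.
V waits on P (finishes hour 26, plus 1-hour gap → hour 27), so the earliest it can start is hour 27.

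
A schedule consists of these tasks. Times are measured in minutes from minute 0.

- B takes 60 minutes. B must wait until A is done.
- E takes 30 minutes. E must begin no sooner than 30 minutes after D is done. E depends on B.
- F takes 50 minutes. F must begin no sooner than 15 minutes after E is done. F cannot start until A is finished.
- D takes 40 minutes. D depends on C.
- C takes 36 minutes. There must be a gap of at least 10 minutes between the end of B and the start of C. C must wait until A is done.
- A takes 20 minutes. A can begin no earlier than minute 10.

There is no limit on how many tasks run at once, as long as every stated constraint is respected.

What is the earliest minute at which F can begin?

251

After its own release at minute 10, A can start at minute 10 and finishes at minute 30.
After A (finishes minute 30), B can start at minute 30 and finishes at minute 90.
C needs all of B (finishes minute 90, plus 10-minute gap → minute 100); A (finishes minute 30). That puts its earliest start at minute 100; it finishes at 100 + 36 = minute 136.
D cannot begin until C (finishes minute 136). It runs from minute 136 to 136 + 40 = minute 176.
E needs all of D (finishes minute 176, plus 30-minute gap → minute 206); B (finishes minute 90). That puts its earliest start at minute 206; it finishes at 206 + 30 = minute 236.
F waits on E (finishes minute 236, plus 15-minute gap → minute 251); A (finishes minute 30). The latest of these is minute 251, which is the earliest F can start.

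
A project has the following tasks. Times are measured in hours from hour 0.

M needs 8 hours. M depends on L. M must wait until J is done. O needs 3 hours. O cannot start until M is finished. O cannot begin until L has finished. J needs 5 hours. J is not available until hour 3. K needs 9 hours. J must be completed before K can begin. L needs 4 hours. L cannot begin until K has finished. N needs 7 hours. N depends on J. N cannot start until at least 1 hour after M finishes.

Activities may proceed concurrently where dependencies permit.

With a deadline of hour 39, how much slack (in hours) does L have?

2

After its own release at hour 3, J can start at hour 3 and finishes at hour 8.
After J (finishes hour 8), K can start at hour 8 and finishes at hour 17.
L waits on K (finishes hour 17), so it starts at hour 17 and finishes at 17 + 4 = hour 21.

Working backward from the deadline:
To finish by hour 39, N (duration 7) must start no later than hour 32.
To finish by hour 39, O (duration 3) must start no later than hour 36.
For M: N (must start by hour 32, minus 1-hour gap → hour 31); O (must start by hour 36). The most restrictive is hour 31; with an 8-hour duration, M must start by hour 23.
L must finish in time for M (must start by hour 23); O (must start by hour 36). The tightest is hour 23, so L must start by 23 − 4 = hour 19.
So L can start as early as hour 17 and as late as hour 19, giving 19 − 17 = 2 hours of slack.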